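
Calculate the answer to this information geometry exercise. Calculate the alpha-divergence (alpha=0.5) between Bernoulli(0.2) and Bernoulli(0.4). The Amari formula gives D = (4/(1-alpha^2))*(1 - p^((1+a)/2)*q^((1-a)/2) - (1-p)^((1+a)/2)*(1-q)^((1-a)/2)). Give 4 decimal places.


Amari alpha-divergence:
D = (4/(1-alpha^2))*(1 - p^((1+a)/2)*q^((1-a)/2) - (1-p)^((1+a)/2)*(1-q)^((1-a)/2)).
alpha = 0.5, p = 0.2, q = 0.4.
e1 = (1+alpha)/2 = 0.75, e2 = (1-alpha)/2 = 0.25.
t1 = p^e1 * q^e2 = 0.2^0.75 * 0.4^0.25 = 0.237841.
t2 = (1-p)^e1 * (1-q)^e2 = 0.8^0.75 * 0.6^0.25 = 0.744484.
4/(1-alpha^2) = 5.333333.
D = 5.333333*(1 - 0.237841 - 0.744484) = 0.0943

0.0943


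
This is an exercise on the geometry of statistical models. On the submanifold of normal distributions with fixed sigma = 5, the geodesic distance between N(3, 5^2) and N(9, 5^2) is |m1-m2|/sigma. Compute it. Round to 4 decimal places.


On the fixed-variance normal subfamily, geodesic distance = |m1-m2|/sigma.
|3 - 9| = 6.
sigma = 5.
d = 6/5 = 1.2000

1.2000


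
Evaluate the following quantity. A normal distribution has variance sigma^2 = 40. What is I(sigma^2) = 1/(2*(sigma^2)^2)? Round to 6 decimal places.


Fisher information for variance: I(sigma^2) = 1/(2*sigma^4).
sigma^2 = 40, so sigma^4 = 1600.
I = 1/(2*1600) = 1/3200 = 0.000313

0.000313


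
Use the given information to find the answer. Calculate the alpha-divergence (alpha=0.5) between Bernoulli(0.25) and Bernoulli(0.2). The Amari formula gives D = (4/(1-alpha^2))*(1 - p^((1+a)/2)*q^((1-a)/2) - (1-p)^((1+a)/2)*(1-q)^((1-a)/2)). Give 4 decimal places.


Amari alpha-divergence:
D = (4/(1-alpha^2))*(1 - p^((1+a)/2)*q^((1-a)/2) - (1-p)^((1+a)/2)*(1-q)^((1-a)/2)).
alpha = 0.5, p = 0.25, q = 0.2.
e1 = (1+alpha)/2 = 0.75, e2 = (1-alpha)/2 = 0.25.
t1 = p^e1 * q^e2 = 0.25^0.75 * 0.2^0.25 = 0.236435.
t2 = (1-p)^e1 * (1-q)^e2 = 0.75^0.75 * 0.8^0.25 = 0.762199.
4/(1-alpha^2) = 5.333333.
D = 5.333333*(1 - 0.236435 - 0.762199) = 0.0073

0.0073


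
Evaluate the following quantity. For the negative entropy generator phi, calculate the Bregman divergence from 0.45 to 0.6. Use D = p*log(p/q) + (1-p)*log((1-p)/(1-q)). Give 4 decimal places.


Bregman divergence with negative entropy generator:
D = p*log(p/q) + (1-p)*log((1-p)/(1-q)).
p = 0.45, q = 0.6.
p*log(p/q) = 0.45*log(0.45/0.6) = -0.129457.
(1-p)*log((1-p)/(1-q)) = 0.55*log(0.55/0.4) = 0.17515.
D = -0.129457 + 0.17515 = 0.0457

0.0457


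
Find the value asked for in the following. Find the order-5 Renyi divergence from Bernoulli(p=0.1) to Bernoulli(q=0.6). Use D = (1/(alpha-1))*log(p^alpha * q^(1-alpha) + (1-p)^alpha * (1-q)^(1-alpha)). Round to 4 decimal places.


Renyi divergence of order alpha between Bernoulli distributions:
D = (1/(alpha-1))*log(p^alpha * q^(1-alpha) + (1-p)^alpha * (1-q)^(1-alpha)).
alpha = 5, p = 0.1, q = 0.6.
p^alpha * q^(1-alpha) = 0.1^5 * 0.6^-4 = 7.7e-05.
(1-p)^alpha * (1-q)^(1-alpha) = 0.9^5 * 0.4^-4 = 23.066016.
sum = 7.7e-05 + 23.066016 = 23.066093.
D = (1/4)*log(23.066093) = 0.7846

0.7846


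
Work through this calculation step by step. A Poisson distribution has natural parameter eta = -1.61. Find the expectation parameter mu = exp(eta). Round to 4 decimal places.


Expectation parameter for Poisson exponential family:
mu = exp(eta).
eta = -1.61.
mu = exp(-1.61) = 0.1999

0.1999


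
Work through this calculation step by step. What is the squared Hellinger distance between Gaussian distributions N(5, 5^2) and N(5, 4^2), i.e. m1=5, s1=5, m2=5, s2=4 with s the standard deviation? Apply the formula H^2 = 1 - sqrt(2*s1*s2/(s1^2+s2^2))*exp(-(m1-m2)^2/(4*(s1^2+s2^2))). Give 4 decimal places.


Squared Hellinger distance for Gaussians:
H^2 = 1 - sqrt(2*s1*s2/(s1^2+s2^2)) * exp(-(m1-m2)^2/(4*(s1^2+s2^2))).
s1^2 = 25, s2^2 = 16, s1^2+s2^2 = 41.
sqrt(2*5*4/(41)) = 0.98773.
(m1-m2)^2 = (0)^2 = 0.
exp(-0/(4*41)) = exp(0.0) = 1.0.
H^2 = 1 - 0.98773*1.0 = 0.0123

0.0123


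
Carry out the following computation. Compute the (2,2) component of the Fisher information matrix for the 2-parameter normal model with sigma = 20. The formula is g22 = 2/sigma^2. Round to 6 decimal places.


For the 2-parameter normal family, the Fisher metric has:
  g11 = 1/sigma^2, g22 = 2/sigma^2.
sigma = 20, sigma^2 = 400.
g22 = 0.005000

0.005000


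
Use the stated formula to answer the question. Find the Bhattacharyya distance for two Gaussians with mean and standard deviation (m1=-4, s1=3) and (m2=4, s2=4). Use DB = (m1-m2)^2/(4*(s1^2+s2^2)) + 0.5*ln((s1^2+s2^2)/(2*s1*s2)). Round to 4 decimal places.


Bhattacharyya distance between two Gaussians:
DB = (m1-m2)^2/(4*(s1^2+s2^2)) + (1/2)*ln((s1^2+s2^2)/(2*s1*s2)).
(m1-m2)^2 = (-8)^2 = 64.
s1^2+s2^2 = 9 + 16 = 25.
term1 = 64/100 = 0.64.
term2 = 0.5*ln(25/24.0) = 0.020411.
DB = 0.64 + 0.020411 = 0.6604

0.6604


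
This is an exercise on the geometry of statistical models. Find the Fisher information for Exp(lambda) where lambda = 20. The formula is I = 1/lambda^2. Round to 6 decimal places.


Fisher information for exponential: I(lambda) = 1/lambda^2.
lambda = 20, lambda^2 = 400.
I = 1/400 = 0.002500

0.002500


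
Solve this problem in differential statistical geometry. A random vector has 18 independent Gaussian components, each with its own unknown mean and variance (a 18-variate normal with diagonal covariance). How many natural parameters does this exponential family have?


Exponential family dimension calculation:
Each univariate normal has two natural parameters (mu/sigma^2 and -1/(2 sigma^2)).
With 18 independent components, dim = 2 * 18 = 36.

36


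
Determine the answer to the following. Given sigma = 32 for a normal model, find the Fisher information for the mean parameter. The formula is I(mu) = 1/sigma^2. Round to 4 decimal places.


The Fisher information for the mean of a normal distribution is I(mu) = 1/sigma^2.
sigma = 32, so sigma^2 = 1024.
I(mu) = 1/1024 = 0.0010

0.0010


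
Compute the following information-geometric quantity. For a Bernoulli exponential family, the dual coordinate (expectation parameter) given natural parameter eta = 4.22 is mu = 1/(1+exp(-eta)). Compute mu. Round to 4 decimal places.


Dual coordinate (expectation parameter) for Bernoulli:
mu = 1/(1+exp(-eta)).
eta = 4.22.
exp(-eta) = exp(-4.22) = 0.014699.
mu = 1/(1+0.014699) = 0.9855

0.9855


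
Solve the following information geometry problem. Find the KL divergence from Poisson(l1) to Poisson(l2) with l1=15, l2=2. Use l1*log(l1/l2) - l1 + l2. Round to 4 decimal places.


KL divergence for Poisson:
KL = l1*log(l1/l2) - l1 + l2.
l1 = 15, l2 = 2.
log(15/2) = 2.014903.
l1*log(l1/l2) = 15 * 2.014903 = 30.223545.
KL = 30.223545 - 15 + 2 = 17.2235

17.2235


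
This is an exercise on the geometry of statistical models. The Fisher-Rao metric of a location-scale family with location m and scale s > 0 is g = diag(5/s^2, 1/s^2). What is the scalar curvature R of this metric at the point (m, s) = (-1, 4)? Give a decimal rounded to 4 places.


The metric has the form g = (A dm^2 + B ds^2)/s^2 with A = 5, B = 1.
Substitute u = sqrt(A/B)*m: g = B*(du^2 + ds^2)/s^2, i.e. B times the
Poincare upper half-plane metric, which has constant Gaussian curvature -1.
Scaling a 2D metric by a constant c divides the Gaussian curvature by c,
so K = -1/B = -1/(1) = -1.0000 everywhere (the point (m, s) = (-1, 4) is irrelevant:
the curvature is constant).
Scalar curvature in dimension 2: R = 2K = -2/(1) = -2.0000.

-2.0000


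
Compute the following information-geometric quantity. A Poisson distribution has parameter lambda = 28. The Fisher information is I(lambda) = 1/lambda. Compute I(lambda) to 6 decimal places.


Fisher information for Poisson: I(lambda) = 1/lambda.
lambda = 28.
I(lambda) = 1/28 = 0.035714

0.035714


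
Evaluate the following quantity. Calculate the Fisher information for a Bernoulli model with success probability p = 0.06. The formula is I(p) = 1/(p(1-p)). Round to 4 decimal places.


For Bernoulli(p), Fisher information is I(p) = 1/(p*(1-p)).
p = 0.06, 1-p = 0.94.
p*(1-p) = 0.0564.
I(p) = 1/0.0564 = 17.7305

17.7305


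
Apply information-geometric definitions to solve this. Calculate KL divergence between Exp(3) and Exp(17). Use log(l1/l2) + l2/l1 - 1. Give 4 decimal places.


KL divergence for exponential family:
KL = log(l1/l2) + l2/l1 - 1.
log(3/17) = -1.734601.
17/3 = 5.666667.
KL = -1.734601 + 5.666667 - 1 = 2.9321

2.9321


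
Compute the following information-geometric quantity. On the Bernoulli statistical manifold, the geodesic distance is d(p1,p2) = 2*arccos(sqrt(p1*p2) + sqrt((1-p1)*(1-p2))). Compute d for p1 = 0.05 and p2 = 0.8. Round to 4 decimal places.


Geodesic distance on Bernoulli manifold:
d(p1,p2) = 2*arccos(sqrt(p1*p2) + sqrt((1-p1)*(1-p2))).
sqrt(p1*p2) = sqrt(0.05*0.8) = 0.2.
sqrt((1-p1)*(1-p2)) = sqrt(0.95*0.2) = 0.43589.
arg = 0.2 + 0.43589 = 0.63589.
d = 2*arccos(0.63589) = 1.7633

1.7633


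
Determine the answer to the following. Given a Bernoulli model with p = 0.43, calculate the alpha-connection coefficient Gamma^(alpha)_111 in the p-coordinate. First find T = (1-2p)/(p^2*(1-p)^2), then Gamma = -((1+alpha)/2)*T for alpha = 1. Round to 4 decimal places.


Skewness (Amari-Chentsov) tensor: T = (1-2p)/(p^2*(1-p)^2).
p = 0.43, 1-2p = 0.14, p^2 = 0.1849, (1-p)^2 = 0.3249.
T = 0.14/(0.1849 * 0.3249) = 2.330459.
In the p-coordinate, Gamma^(alpha) = Gamma^(0) - (alpha/2)*T with Gamma^(0) = (1/2)*g'(p) = -T/2,
so Gamma^(alpha) = -((1+alpha)/2)*T.
alpha = 1, -(1+alpha)/2 = -1.0.
Gamma = -1.0 * 2.330459 = -2.3305

-2.3305


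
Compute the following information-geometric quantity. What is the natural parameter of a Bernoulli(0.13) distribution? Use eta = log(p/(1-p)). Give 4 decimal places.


Natural parameter for Bernoulli: eta = log(p/(1-p)).
p = 0.13, 1-p = 0.87.
p/(1-p) = 0.149425.
eta = log(0.149425) = -1.9010

-1.9010


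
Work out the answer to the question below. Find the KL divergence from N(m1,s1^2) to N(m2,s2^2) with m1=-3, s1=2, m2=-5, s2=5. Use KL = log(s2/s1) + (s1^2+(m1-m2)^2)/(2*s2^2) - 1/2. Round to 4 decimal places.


KL divergence between normal distributions:
KL = log(s2/s1) + (s1^2 + (m1-m2)^2)/(2*s2^2) - 1/2.
log(5/2) = 0.916291.
(2^2 + (-3--5)^2)/(2*5^2) = (4 + 4)/50 = 0.16.
KL = 0.916291 + 0.16 - 0.5 = 0.5763

0.5763


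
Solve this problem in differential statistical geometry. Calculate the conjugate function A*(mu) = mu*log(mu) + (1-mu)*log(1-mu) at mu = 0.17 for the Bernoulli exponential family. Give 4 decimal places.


Legendre transform for Bernoulli:
A*(mu) = mu*log(mu) + (1-mu)*log(1-mu).
mu = 0.17, 1-mu = 0.83.
mu*log(mu) = 0.17*log(0.17) = -0.301233.
(1-mu)*log(1-mu) = 0.83*log(0.83) = -0.154654.
A* = -0.301233 + -0.154654 = -0.4559

-0.4559


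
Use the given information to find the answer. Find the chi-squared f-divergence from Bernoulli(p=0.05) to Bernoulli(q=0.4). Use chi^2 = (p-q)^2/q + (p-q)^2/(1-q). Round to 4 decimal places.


Chi-squared divergence between Bernoulli distributions:
chi^2 = (p-q)^2/q + (p-q)^2/(1-q).
p = 0.05, q = 0.4, p-q = -0.35.
(p-q)^2 = 0.1225.
term1 = 0.1225/0.4 = 0.30625.
term2 = 0.1225/0.6 = 0.204167.
chi^2 = 0.30625 + 0.204167 = 0.5104

0.5104


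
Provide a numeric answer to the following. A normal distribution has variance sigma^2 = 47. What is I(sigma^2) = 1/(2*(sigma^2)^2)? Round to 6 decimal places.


Fisher information for variance: I(sigma^2) = 1/(2*sigma^4).
sigma^2 = 47, so sigma^4 = 2209.
I = 1/(2*2209) = 1/4418 = 0.000226

0.000226


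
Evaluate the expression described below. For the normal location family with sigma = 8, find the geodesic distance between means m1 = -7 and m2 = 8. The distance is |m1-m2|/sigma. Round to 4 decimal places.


On the fixed-variance normal subfamily, geodesic distance = |m1-m2|/sigma.
|-7 - 8| = 15.
sigma = 8.
d = 15/8 = 1.8750

1.8750


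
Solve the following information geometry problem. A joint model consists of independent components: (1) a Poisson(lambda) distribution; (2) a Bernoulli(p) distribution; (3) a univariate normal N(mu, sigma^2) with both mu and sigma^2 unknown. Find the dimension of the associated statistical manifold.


The dimension of a statistical manifold equals the number of free
(independent) real parameters of the model. For a product of independent
blocks the parameter counts add.
- Poisson (lambda): 1.
- Bernoulli (p): 1.
- normal (mu, sigma^2): 2.
Total = 1 + 1 + 2 = 4.
Dimension = 4

4


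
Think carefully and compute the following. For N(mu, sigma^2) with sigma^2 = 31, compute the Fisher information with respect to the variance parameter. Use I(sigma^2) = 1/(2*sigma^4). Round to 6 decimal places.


Fisher information for variance: I(sigma^2) = 1/(2*sigma^4).
sigma^2 = 31, so sigma^4 = 961.
I = 1/(2*961) = 1/1922 = 0.000520

0.000520


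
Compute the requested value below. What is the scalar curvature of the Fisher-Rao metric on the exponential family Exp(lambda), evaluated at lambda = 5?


This family has a single free parameter, so its statistical manifold
is 1-dimensional. The Riemann curvature tensor of any 1-dimensional
Riemannian manifold vanishes identically, so R = 0.

0


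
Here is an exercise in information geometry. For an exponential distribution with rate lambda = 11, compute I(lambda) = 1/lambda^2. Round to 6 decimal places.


Fisher information for exponential: I(lambda) = 1/lambda^2.
lambda = 11, lambda^2 = 121.
I = 1/121 = 0.008264

0.008264


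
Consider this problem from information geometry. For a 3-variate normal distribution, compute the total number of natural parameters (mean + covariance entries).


Exponential family dimension calculation:
For 3-dim MVN: mean has 3 params, covariance has 3*4/2 = 6 unique entries.
Total dim = 3 + 6 = 9.

9


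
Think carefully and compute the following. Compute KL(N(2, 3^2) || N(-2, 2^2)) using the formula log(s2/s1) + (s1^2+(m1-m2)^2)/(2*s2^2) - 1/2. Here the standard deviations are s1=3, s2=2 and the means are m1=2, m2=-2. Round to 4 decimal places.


KL divergence between normal distributions:
KL = log(s2/s1) + (s1^2 + (m1-m2)^2)/(2*s2^2) - 1/2.
log(2/3) = -0.405465.
(3^2 + (2--2)^2)/(2*2^2) = (9 + 16)/8 = 3.125.
KL = -0.405465 + 3.125 - 0.5 = 2.2195

2.2195


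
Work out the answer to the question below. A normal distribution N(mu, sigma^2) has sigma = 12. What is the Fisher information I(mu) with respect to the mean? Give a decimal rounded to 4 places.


The Fisher information for the mean of a normal distribution is I(mu) = 1/sigma^2.
sigma = 12, so sigma^2 = 144.
I(mu) = 1/144 = 0.0069

0.0069


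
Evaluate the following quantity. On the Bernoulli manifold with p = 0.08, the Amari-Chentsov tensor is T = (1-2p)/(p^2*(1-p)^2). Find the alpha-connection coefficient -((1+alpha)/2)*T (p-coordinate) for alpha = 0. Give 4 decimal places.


Skewness (Amari-Chentsov) tensor: T = (1-2p)/(p^2*(1-p)^2).
p = 0.08, 1-2p = 0.84, p^2 = 0.0064, (1-p)^2 = 0.8464.
T = 0.84/(0.0064 * 0.8464) = 155.068526.
In the p-coordinate, Gamma^(alpha) = Gamma^(0) - (alpha/2)*T with Gamma^(0) = (1/2)*g'(p) = -T/2,
so Gamma^(alpha) = -((1+alpha)/2)*T.
alpha = 0, -(1+alpha)/2 = -0.5.
Gamma = -0.5 * 155.068526 = -77.5343

-77.5343


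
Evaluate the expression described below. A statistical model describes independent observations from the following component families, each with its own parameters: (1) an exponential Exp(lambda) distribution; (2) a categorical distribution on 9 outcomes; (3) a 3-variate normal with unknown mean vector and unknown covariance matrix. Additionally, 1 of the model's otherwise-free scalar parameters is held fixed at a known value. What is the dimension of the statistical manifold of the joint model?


The dimension of a statistical manifold equals the number of free
(independent) real parameters of the model. For a product of independent
blocks the parameter counts add.
- exponential (lambda): 1.
- categorical on 9 outcomes (probabilities sum to 1): 9-1 = 8.
- 3-variate normal: 3 (mean) + 3*4/2 = 6 (symmetric covariance) = 9.
Total = 1 + 8 + 9 = 18.
1 parameter(s) fixed at known values: 18 - 1 = 17.
Dimension = 17

17


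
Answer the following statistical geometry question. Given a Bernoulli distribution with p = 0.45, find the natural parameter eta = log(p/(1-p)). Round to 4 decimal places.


Natural parameter for Bernoulli: eta = log(p/(1-p)).
p = 0.45, 1-p = 0.55.
p/(1-p) = 0.818182.
eta = log(0.818182) = -0.2007

-0.2007


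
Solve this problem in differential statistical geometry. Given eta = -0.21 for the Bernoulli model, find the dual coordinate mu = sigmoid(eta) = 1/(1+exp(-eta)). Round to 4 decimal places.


Dual coordinate (expectation parameter) for Bernoulli:
mu = 1/(1+exp(-eta)).
eta = -0.21.
exp(-eta) = exp(0.21) = 1.233678.
mu = 1/(1+1.233678) = 0.4477

0.4477


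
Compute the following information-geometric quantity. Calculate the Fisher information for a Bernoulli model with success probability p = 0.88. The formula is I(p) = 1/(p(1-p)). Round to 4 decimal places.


For Bernoulli(p), Fisher information is I(p) = 1/(p*(1-p)).
p = 0.88, 1-p = 0.12.
p*(1-p) = 0.1056.
I(p) = 1/0.1056 = 9.4697

9.4697


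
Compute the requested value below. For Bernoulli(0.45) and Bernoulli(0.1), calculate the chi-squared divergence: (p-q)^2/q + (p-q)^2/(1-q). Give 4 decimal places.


Chi-squared divergence between Bernoulli distributions:
chi^2 = (p-q)^2/q + (p-q)^2/(1-q).
p = 0.45, q = 0.1, p-q = 0.35.
(p-q)^2 = 0.1225.
term1 = 0.1225/0.1 = 1.225.
term2 = 0.1225/0.9 = 0.136111.
chi^2 = 1.225 + 0.136111 = 1.3611

1.3611


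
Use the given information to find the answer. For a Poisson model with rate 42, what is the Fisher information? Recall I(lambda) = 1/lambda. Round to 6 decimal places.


Fisher information for Poisson: I(lambda) = 1/lambda.
lambda = 42.
I(lambda) = 1/42 = 0.023810

0.023810


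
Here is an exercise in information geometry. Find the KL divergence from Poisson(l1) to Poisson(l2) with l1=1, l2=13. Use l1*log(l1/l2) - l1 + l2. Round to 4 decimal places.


KL divergence for Poisson:
KL = l1*log(l1/l2) - l1 + l2.
l1 = 1, l2 = 13.
log(1/13) = -2.564949.
l1*log(l1/l2) = 1 * -2.564949 = -2.564949.
KL = -2.564949 - 1 + 13 = 9.4351

9.4351


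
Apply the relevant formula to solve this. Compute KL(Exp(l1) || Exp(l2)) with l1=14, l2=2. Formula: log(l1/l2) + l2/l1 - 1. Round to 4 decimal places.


KL divergence for exponential family:
KL = log(l1/l2) + l2/l1 - 1.
log(14/2) = 1.94591.
2/14 = 0.142857.
KL = 1.94591 + 0.142857 - 1 = 1.0888

1.0888


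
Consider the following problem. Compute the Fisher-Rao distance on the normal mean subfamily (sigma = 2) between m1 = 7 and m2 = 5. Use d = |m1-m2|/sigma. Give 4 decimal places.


On the fixed-variance normal subfamily, geodesic distance = |m1-m2|/sigma.
|7 - 5| = 2.
sigma = 2.
d = 2/2 = 1.0000

1.0000


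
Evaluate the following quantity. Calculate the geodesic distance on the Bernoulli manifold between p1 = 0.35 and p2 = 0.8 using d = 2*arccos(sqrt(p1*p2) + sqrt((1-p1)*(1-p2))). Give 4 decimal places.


Geodesic distance on Bernoulli manifold:
d(p1,p2) = 2*arccos(sqrt(p1*p2) + sqrt((1-p1)*(1-p2))).
sqrt(p1*p2) = sqrt(0.35*0.8) = 0.52915.
sqrt((1-p1)*(1-p2)) = sqrt(0.65*0.2) = 0.360555.
arg = 0.52915 + 0.360555 = 0.889705.
d = 2*arccos(0.889705) = 0.9482

0.9482


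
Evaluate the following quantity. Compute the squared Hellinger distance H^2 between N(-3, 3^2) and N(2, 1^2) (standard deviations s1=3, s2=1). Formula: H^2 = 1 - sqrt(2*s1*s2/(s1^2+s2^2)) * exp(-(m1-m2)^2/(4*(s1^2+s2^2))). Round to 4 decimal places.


Squared Hellinger distance for Gaussians:
H^2 = 1 - sqrt(2*s1*s2/(s1^2+s2^2)) * exp(-(m1-m2)^2/(4*(s1^2+s2^2))).
s1^2 = 9, s2^2 = 1, s1^2+s2^2 = 10.
sqrt(2*3*1/(10)) = 0.774597.
(m1-m2)^2 = (-5)^2 = 25.
exp(-25/(4*10)) = exp(-0.625) = 0.535261.
H^2 = 1 - 0.774597*0.535261 = 0.5854

0.5854


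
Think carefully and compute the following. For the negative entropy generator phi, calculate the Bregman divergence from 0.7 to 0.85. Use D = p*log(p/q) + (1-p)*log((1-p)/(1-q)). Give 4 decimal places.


Bregman divergence with negative entropy generator:
D = p*log(p/q) + (1-p)*log((1-p)/(1-q)).
p = 0.7, q = 0.85.
p*log(p/q) = 0.7*log(0.7/0.85) = -0.135909.
(1-p)*log((1-p)/(1-q)) = 0.3*log(0.3/0.15) = 0.207944.
D = -0.135909 + 0.207944 = 0.0720

0.0720


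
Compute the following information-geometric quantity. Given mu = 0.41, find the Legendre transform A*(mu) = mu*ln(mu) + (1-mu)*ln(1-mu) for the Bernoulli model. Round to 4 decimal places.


Legendre transform for Bernoulli:
A*(mu) = mu*log(mu) + (1-mu)*log(1-mu).
mu = 0.41, 1-mu = 0.59.
mu*log(mu) = 0.41*log(0.41) = -0.365555.
(1-mu)*log(1-mu) = 0.59*log(0.59) = -0.311303.
A* = -0.365555 + -0.311303 = -0.6769

-0.6769


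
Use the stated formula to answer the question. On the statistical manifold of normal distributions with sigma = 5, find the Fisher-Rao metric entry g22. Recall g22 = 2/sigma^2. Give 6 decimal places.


For the 2-parameter normal family, the Fisher metric has:
  g11 = 1/sigma^2, g22 = 2/sigma^2.
sigma = 5, sigma^2 = 25.
g22 = 0.080000

0.080000


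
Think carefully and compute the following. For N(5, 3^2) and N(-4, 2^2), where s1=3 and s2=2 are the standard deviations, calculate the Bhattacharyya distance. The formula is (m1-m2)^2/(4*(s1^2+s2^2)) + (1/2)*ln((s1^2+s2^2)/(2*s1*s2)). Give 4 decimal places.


Bhattacharyya distance between two Gaussians:
DB = (m1-m2)^2/(4*(s1^2+s2^2)) + (1/2)*ln((s1^2+s2^2)/(2*s1*s2)).
(m1-m2)^2 = (9)^2 = 81.
s1^2+s2^2 = 9 + 4 = 13.
term1 = 81/52 = 1.557692.
term2 = 0.5*ln(13/12.0) = 0.040021.
DB = 1.557692 + 0.040021 = 1.5977

1.5977


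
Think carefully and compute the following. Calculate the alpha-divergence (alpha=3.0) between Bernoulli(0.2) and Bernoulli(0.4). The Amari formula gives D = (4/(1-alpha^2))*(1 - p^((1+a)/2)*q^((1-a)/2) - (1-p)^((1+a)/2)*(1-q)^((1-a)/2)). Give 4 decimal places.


Amari alpha-divergence:
D = (4/(1-alpha^2))*(1 - p^((1+a)/2)*q^((1-a)/2) - (1-p)^((1+a)/2)*(1-q)^((1-a)/2)).
alpha = 3.0, p = 0.2, q = 0.4.
e1 = (1+alpha)/2 = 2.0, e2 = (1-alpha)/2 = -1.0.
t1 = p^e1 * q^e2 = 0.2^2.0 * 0.4^-1.0 = 0.1.
t2 = (1-p)^e1 * (1-q)^e2 = 0.8^2.0 * 0.6^-1.0 = 1.066667.
4/(1-alpha^2) = -0.5.
D = -0.5*(1 - 0.1 - 1.066667) = 0.0833

0.0833


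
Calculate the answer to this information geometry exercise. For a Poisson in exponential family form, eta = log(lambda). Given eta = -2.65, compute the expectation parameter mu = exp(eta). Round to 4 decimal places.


Expectation parameter for Poisson exponential family:
mu = exp(eta).
eta = -2.65.
mu = exp(-2.65) = 0.0707

0.0707


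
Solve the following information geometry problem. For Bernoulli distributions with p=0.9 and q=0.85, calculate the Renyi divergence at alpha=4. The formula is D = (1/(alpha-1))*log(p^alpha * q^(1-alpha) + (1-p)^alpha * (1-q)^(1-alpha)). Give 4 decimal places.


Renyi divergence of order alpha between Bernoulli distributions:
D = (1/(alpha-1))*log(p^alpha * q^(1-alpha) + (1-p)^alpha * (1-q)^(1-alpha)).
alpha = 4, p = 0.9, q = 0.85.
p^alpha * q^(1-alpha) = 0.9^4 * 0.85^-3 = 1.068349.
(1-p)^alpha * (1-q)^(1-alpha) = 0.1^4 * 0.15^-3 = 0.02963.
sum = 1.068349 + 0.02963 = 1.097979.
D = (1/3)*log(1.097979) = 0.0312

0.0312


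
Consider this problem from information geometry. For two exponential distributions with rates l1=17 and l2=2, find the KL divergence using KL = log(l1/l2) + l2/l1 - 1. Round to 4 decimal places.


KL divergence for exponential family:
KL = log(l1/l2) + l2/l1 - 1.
log(17/2) = 2.140066.
2/17 = 0.117647.
KL = 2.140066 + 0.117647 - 1 = 1.2577

1.2577


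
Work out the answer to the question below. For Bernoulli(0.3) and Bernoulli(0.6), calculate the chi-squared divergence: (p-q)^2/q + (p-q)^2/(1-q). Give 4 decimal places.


Chi-squared divergence between Bernoulli distributions:
chi^2 = (p-q)^2/q + (p-q)^2/(1-q).
p = 0.3, q = 0.6, p-q = -0.3.
(p-q)^2 = 0.09.
term1 = 0.09/0.6 = 0.15.
term2 = 0.09/0.4 = 0.225.
chi^2 = 0.15 + 0.225 = 0.3750

0.3750


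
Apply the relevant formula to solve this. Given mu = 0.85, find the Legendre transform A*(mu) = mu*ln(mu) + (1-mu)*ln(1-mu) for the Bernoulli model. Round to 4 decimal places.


Legendre transform for Bernoulli:
A*(mu) = mu*log(mu) + (1-mu)*log(1-mu).
mu = 0.85, 1-mu = 0.15.
mu*log(mu) = 0.85*log(0.85) = -0.138141.
(1-mu)*log(1-mu) = 0.15*log(0.15) = -0.284568.
A* = -0.138141 + -0.284568 = -0.4227

-0.4227


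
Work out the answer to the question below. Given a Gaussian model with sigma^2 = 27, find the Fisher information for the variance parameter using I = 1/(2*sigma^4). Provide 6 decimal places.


Fisher information for variance: I(sigma^2) = 1/(2*sigma^4).
sigma^2 = 27, so sigma^4 = 729.
I = 1/(2*729) = 1/1458 = 0.000686

0.000686


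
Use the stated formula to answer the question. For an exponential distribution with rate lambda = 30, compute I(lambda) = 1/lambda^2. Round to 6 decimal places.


Fisher information for exponential: I(lambda) = 1/lambda^2.
lambda = 30, lambda^2 = 900.
I = 1/900 = 0.001111

0.001111


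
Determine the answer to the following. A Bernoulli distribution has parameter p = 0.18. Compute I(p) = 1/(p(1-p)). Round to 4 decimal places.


For Bernoulli(p), Fisher information is I(p) = 1/(p*(1-p)).
p = 0.18, 1-p = 0.82.
p*(1-p) = 0.1476.
I(p) = 1/0.1476 = 6.7751

6.7751


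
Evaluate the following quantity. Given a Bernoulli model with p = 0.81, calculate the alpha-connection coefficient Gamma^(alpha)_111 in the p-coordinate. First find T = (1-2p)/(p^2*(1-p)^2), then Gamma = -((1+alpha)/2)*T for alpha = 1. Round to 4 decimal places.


Skewness (Amari-Chentsov) tensor: T = (1-2p)/(p^2*(1-p)^2).
p = 0.81, 1-2p = -0.62, p^2 = 0.6561, (1-p)^2 = 0.0361.
T = -0.62/(0.6561 * 0.0361) = -26.176673.
In the p-coordinate, Gamma^(alpha) = Gamma^(0) - (alpha/2)*T with Gamma^(0) = (1/2)*g'(p) = -T/2,
so Gamma^(alpha) = -((1+alpha)/2)*T.
alpha = 1, -(1+alpha)/2 = -1.0.
Gamma = -1.0 * -26.176673 = 26.1767

26.1767


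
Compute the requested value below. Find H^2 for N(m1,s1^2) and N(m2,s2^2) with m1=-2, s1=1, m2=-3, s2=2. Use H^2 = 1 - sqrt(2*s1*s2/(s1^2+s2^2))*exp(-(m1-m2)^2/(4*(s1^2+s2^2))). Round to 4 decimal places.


Squared Hellinger distance for Gaussians:
H^2 = 1 - sqrt(2*s1*s2/(s1^2+s2^2)) * exp(-(m1-m2)^2/(4*(s1^2+s2^2))).
s1^2 = 1, s2^2 = 4, s1^2+s2^2 = 5.
sqrt(2*1*2/(5)) = 0.894427.
(m1-m2)^2 = (1)^2 = 1.
exp(-1/(4*5)) = exp(-0.05) = 0.951229.
H^2 = 1 - 0.894427*0.951229 = 0.1492

0.1492


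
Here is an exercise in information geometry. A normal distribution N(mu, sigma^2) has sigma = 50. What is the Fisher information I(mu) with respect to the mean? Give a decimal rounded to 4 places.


The Fisher information for the mean of a normal distribution is I(mu) = 1/sigma^2.
sigma = 50, so sigma^2 = 2500.
I(mu) = 1/2500 = 0.0004

0.0004


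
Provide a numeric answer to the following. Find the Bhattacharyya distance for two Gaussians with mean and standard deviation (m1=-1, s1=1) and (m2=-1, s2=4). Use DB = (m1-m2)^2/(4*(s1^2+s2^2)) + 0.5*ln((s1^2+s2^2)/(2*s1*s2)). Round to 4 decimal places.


Bhattacharyya distance between two Gaussians:
DB = (m1-m2)^2/(4*(s1^2+s2^2)) + (1/2)*ln((s1^2+s2^2)/(2*s1*s2)).
(m1-m2)^2 = (0)^2 = 0.
s1^2+s2^2 = 1 + 16 = 17.
term1 = 0/68 = 0.0.
term2 = 0.5*ln(17/8.0) = 0.376886.
DB = 0.0 + 0.376886 = 0.3769

0.3769


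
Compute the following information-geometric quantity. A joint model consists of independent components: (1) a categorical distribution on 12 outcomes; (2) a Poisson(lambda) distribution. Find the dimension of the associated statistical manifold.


The dimension of a statistical manifold equals the number of free
(independent) real parameters of the model. For a product of independent
blocks the parameter counts add.
- categorical on 12 outcomes (probabilities sum to 1): 12-1 = 11.
- Poisson (lambda): 1.
Total = 11 + 1 = 12.
Dimension = 12

12


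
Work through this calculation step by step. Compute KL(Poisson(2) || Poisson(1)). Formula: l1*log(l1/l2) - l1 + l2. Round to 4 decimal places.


KL divergence for Poisson:
KL = l1*log(l1/l2) - l1 + l2.
l1 = 2, l2 = 1.
log(2/1) = 0.693147.
l1*log(l1/l2) = 2 * 0.693147 = 1.386294.
KL = 1.386294 - 2 + 1 = 0.3863

0.3863


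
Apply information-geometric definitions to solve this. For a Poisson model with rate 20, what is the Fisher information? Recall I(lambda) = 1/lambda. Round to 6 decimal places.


Fisher information for Poisson: I(lambda) = 1/lambda.
lambda = 20.
I(lambda) = 1/20 = 0.050000

0.050000


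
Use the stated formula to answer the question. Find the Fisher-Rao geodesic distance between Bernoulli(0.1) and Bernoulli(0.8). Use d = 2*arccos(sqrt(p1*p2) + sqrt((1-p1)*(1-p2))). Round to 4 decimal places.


Geodesic distance on Bernoulli manifold:
d(p1,p2) = 2*arccos(sqrt(p1*p2) + sqrt((1-p1)*(1-p2))).
sqrt(p1*p2) = sqrt(0.1*0.8) = 0.282843.
sqrt((1-p1)*(1-p2)) = sqrt(0.9*0.2) = 0.424264.
arg = 0.282843 + 0.424264 = 0.707107.
d = 2*arccos(0.707107) = 1.5708

1.5708


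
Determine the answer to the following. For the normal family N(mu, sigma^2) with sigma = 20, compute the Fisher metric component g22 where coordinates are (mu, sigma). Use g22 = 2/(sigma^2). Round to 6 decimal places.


For the 2-parameter normal family, the Fisher metric has:
  g11 = 1/sigma^2, g22 = 2/sigma^2.
sigma = 20, sigma^2 = 400.
g22 = 0.005000

0.005000


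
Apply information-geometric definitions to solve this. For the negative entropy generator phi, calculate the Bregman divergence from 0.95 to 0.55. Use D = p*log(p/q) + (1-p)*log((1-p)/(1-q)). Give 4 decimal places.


Bregman divergence with negative entropy generator:
D = p*log(p/q) + (1-p)*log((1-p)/(1-q)).
p = 0.95, q = 0.55.
p*log(p/q) = 0.95*log(0.95/0.55) = 0.519217.
(1-p)*log((1-p)/(1-q)) = 0.05*log(0.05/0.45) = -0.109861.
D = 0.519217 + -0.109861 = 0.4094

0.4094


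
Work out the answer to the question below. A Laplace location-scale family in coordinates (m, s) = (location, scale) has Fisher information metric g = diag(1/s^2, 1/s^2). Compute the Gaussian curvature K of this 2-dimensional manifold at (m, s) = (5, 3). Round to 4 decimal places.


The metric has the form g = (A dm^2 + B ds^2)/s^2 with A = 1, B = 1.
Substitute u = sqrt(A/B)*m: g = B*(du^2 + ds^2)/s^2, i.e. B times the
Poincare upper half-plane metric, which has constant Gaussian curvature -1.
Scaling a 2D metric by a constant c divides the Gaussian curvature by c,
so K = -1/B = -1/(1) = -1.0000 everywhere (the point (m, s) = (5, 3) is irrelevant:
the curvature is constant).
The requested Gaussian curvature is K = -1.0000.

-1.0000


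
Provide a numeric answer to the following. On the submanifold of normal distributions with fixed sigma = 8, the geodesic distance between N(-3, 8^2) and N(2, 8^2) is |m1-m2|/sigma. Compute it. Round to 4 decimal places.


On the fixed-variance normal subfamily, geodesic distance = |m1-m2|/sigma.
|-3 - 2| = 5.
sigma = 8.
d = 5/8 = 0.6250

0.6250


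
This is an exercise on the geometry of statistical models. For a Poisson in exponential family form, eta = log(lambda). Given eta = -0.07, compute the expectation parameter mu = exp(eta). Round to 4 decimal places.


Expectation parameter for Poisson exponential family:
mu = exp(eta).
eta = -0.07.
mu = exp(-0.07) = 0.9324

0.9324


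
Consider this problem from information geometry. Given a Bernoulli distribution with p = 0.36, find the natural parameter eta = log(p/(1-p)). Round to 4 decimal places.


Natural parameter for Bernoulli: eta = log(p/(1-p)).
p = 0.36, 1-p = 0.64.
p/(1-p) = 0.5625.
eta = log(0.5625) = -0.5754

-0.5754


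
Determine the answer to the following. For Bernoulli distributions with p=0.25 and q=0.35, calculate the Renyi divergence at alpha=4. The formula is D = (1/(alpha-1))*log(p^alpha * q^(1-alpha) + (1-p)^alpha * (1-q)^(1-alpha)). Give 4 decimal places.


Renyi divergence of order alpha between Bernoulli distributions:
D = (1/(alpha-1))*log(p^alpha * q^(1-alpha) + (1-p)^alpha * (1-q)^(1-alpha)).
alpha = 4, p = 0.25, q = 0.35.
p^alpha * q^(1-alpha) = 0.25^4 * 0.35^-3 = 0.091108.
(1-p)^alpha * (1-q)^(1-alpha) = 0.75^4 * 0.65^-3 = 1.152139.
sum = 0.091108 + 1.152139 = 1.243247.
D = (1/3)*log(1.243247) = 0.0726

0.0726


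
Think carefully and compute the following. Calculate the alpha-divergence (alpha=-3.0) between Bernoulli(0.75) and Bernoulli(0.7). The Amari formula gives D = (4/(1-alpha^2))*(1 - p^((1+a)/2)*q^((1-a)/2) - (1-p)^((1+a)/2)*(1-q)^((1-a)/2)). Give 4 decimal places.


Amari alpha-divergence:
D = (4/(1-alpha^2))*(1 - p^((1+a)/2)*q^((1-a)/2) - (1-p)^((1+a)/2)*(1-q)^((1-a)/2)).
alpha = -3.0, p = 0.75, q = 0.7.
e1 = (1+alpha)/2 = -1.0, e2 = (1-alpha)/2 = 2.0.
t1 = p^e1 * q^e2 = 0.75^-1.0 * 0.7^2.0 = 0.653333.
t2 = (1-p)^e1 * (1-q)^e2 = 0.25^-1.0 * 0.3^2.0 = 0.36.
4/(1-alpha^2) = -0.5.
D = -0.5*(1 - 0.653333 - 0.36) = 0.0067

0.0067


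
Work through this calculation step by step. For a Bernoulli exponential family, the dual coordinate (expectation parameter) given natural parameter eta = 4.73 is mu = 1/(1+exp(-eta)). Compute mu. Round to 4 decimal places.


Dual coordinate (expectation parameter) for Bernoulli:
mu = 1/(1+exp(-eta)).
eta = 4.73.
exp(-eta) = exp(-4.73) = 0.008826.
mu = 1/(1+0.008826) = 0.9913

0.9913


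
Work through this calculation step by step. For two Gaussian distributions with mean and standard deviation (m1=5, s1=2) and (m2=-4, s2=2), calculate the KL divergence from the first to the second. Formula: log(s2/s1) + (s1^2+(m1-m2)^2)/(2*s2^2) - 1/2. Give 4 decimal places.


KL divergence between normal distributions:
KL = log(s2/s1) + (s1^2 + (m1-m2)^2)/(2*s2^2) - 1/2.
log(2/2) = 0.0.
(2^2 + (5--4)^2)/(2*2^2) = (4 + 81)/8 = 10.625.
KL = 0.0 + 10.625 - 0.5 = 10.1250

10.1250


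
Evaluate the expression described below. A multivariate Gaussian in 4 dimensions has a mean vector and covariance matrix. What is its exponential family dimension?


Exponential family dimension calculation:
For 4-dim MVN: mean has 4 params, covariance has 4*5/2 = 10 unique entries.
Total dim = 4 + 10 = 14.

14


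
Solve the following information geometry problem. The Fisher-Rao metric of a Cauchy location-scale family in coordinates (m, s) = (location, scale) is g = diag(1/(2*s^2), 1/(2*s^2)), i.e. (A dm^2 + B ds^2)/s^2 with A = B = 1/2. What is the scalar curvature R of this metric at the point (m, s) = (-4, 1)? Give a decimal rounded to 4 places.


The metric has the form g = (A dm^2 + B ds^2)/s^2 with A = 1/2, B = 1/2.
Substitute u = sqrt(A/B)*m: g = B*(du^2 + ds^2)/s^2, i.e. B times the
Poincare upper half-plane metric, which has constant Gaussian curvature -1.
Scaling a 2D metric by a constant c divides the Gaussian curvature by c,
so K = -1/B = -1/(1/2) = -2.0000 everywhere (the point (m, s) = (-4, 1) is irrelevant:
the curvature is constant).
Scalar curvature in dimension 2: R = 2K = -2/(1/2) = -4.0000.

-4.0000


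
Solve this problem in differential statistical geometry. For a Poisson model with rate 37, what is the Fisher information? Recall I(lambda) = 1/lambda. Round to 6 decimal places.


Fisher information for Poisson: I(lambda) = 1/lambda.
lambda = 37.
I(lambda) = 1/37 = 0.027027

0.027027


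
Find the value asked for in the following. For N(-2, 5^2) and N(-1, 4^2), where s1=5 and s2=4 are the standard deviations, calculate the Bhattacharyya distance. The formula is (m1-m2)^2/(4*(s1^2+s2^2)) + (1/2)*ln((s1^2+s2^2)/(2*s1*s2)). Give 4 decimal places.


Bhattacharyya distance between two Gaussians:
DB = (m1-m2)^2/(4*(s1^2+s2^2)) + (1/2)*ln((s1^2+s2^2)/(2*s1*s2)).
(m1-m2)^2 = (-1)^2 = 1.
s1^2+s2^2 = 25 + 16 = 41.
term1 = 1/164 = 0.006098.
term2 = 0.5*ln(41/40.0) = 0.012346.
DB = 0.006098 + 0.012346 = 0.0184

0.0184


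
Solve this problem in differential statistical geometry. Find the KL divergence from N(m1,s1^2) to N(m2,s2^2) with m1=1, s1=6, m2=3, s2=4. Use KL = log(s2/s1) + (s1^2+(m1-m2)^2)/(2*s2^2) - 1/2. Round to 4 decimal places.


KL divergence between normal distributions:
KL = log(s2/s1) + (s1^2 + (m1-m2)^2)/(2*s2^2) - 1/2.
log(4/6) = -0.405465.
(6^2 + (1-3)^2)/(2*4^2) = (36 + 4)/32 = 1.25.
KL = -0.405465 + 1.25 - 0.5 = 0.3445

0.3445


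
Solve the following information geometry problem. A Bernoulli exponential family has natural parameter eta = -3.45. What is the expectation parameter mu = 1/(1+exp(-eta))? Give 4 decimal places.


Dual coordinate (expectation parameter) for Bernoulli:
mu = 1/(1+exp(-eta)).
eta = -3.45.
exp(-eta) = exp(3.45) = 31.500392.
mu = 1/(1+31.500392) = 0.0308

0.0308


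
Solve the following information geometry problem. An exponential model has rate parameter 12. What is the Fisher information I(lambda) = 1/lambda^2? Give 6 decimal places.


Fisher information for exponential: I(lambda) = 1/lambda^2.
lambda = 12, lambda^2 = 144.
I = 1/144 = 0.006944

0.006944


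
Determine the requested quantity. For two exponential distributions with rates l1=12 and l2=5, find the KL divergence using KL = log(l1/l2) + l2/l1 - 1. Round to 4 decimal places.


KL divergence for exponential family:
KL = log(l1/l2) + l2/l1 - 1.
log(12/5) = 0.875469.
5/12 = 0.416667.
KL = 0.875469 + 0.416667 - 1 = 0.2921

0.2921


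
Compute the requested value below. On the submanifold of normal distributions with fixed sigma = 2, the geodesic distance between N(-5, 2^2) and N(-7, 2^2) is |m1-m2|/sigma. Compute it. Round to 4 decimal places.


On the fixed-variance normal subfamily, geodesic distance = |m1-m2|/sigma.
|-5 - -7| = 2.
sigma = 2.
d = 2/2 = 1.0000

1.0000


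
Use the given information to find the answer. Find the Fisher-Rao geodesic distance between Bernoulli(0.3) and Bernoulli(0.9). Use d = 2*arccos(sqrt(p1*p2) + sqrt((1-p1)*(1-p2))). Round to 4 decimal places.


Geodesic distance on Bernoulli manifold:
d(p1,p2) = 2*arccos(sqrt(p1*p2) + sqrt((1-p1)*(1-p2))).
sqrt(p1*p2) = sqrt(0.3*0.9) = 0.519615.
sqrt((1-p1)*(1-p2)) = sqrt(0.7*0.1) = 0.264575.
arg = 0.519615 + 0.264575 = 0.78419.
d = 2*arccos(0.78419) = 1.3388

1.3388


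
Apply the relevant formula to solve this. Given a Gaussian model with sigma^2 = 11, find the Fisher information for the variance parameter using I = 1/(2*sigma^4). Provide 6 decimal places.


Fisher information for variance: I(sigma^2) = 1/(2*sigma^4).
sigma^2 = 11, so sigma^4 = 121.
I = 1/(2*121) = 1/242 = 0.004132

0.004132


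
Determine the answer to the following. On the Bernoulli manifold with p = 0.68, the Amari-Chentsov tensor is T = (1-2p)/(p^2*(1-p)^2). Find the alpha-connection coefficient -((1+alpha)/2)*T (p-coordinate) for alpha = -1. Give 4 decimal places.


Skewness (Amari-Chentsov) tensor: T = (1-2p)/(p^2*(1-p)^2).
p = 0.68, 1-2p = -0.36, p^2 = 0.4624, (1-p)^2 = 0.1024.
T = -0.36/(0.4624 * 0.1024) = -7.602995.
In the p-coordinate, Gamma^(alpha) = Gamma^(0) - (alpha/2)*T with Gamma^(0) = (1/2)*g'(p) = -T/2,
so Gamma^(alpha) = -((1+alpha)/2)*T.
alpha = -1, -(1+alpha)/2 = 0.0.
Gamma = 0.0 * -7.602995 = 0.0000

0.0000


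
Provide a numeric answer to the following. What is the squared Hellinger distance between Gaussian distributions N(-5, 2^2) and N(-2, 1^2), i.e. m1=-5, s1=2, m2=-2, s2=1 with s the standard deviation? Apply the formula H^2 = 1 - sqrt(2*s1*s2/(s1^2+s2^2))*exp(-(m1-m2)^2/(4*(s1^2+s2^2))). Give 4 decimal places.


Squared Hellinger distance for Gaussians:
H^2 = 1 - sqrt(2*s1*s2/(s1^2+s2^2)) * exp(-(m1-m2)^2/(4*(s1^2+s2^2))).
s1^2 = 4, s2^2 = 1, s1^2+s2^2 = 5.
sqrt(2*2*1/(5)) = 0.894427.
(m1-m2)^2 = (-3)^2 = 9.
exp(-9/(4*5)) = exp(-0.45) = 0.637628.
H^2 = 1 - 0.894427*0.637628 = 0.4297

0.4297


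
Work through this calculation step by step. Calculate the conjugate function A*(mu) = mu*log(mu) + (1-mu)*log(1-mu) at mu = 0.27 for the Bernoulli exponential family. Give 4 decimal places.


Legendre transform for Bernoulli:
A*(mu) = mu*log(mu) + (1-mu)*log(1-mu).
mu = 0.27, 1-mu = 0.73.
mu*log(mu) = 0.27*log(0.27) = -0.35352.
(1-mu)*log(1-mu) = 0.73*log(0.73) = -0.229739.
A* = -0.35352 + -0.229739 = -0.5833

-0.5833


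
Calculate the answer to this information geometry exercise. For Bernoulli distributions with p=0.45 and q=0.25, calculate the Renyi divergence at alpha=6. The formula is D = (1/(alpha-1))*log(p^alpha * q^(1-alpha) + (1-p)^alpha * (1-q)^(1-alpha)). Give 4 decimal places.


Renyi divergence of order alpha between Bernoulli distributions:
D = (1/(alpha-1))*log(p^alpha * q^(1-alpha) + (1-p)^alpha * (1-q)^(1-alpha)).
alpha = 6, p = 0.45, q = 0.25.
p^alpha * q^(1-alpha) = 0.45^6 * 0.25^-5 = 8.503056.
(1-p)^alpha * (1-q)^(1-alpha) = 0.55^6 * 0.75^-5 = 0.116646.
sum = 8.503056 + 0.116646 = 8.619702.
D = (1/5)*log(8.619702) = 0.4308

0.4308
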